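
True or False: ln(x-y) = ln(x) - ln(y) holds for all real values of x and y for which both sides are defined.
Claim: ln(x-y) = ln(x) - ln(y).
Test a specific point where both sides are defined: x = 3, y = 1/2.
LHS = ln(x-y) ≈ 0.9163
RHS = ln(x) - ln(y) ≈ 1.7918
Since 0.9163 ≠ 1.7918, the equation fails at this point, so it cannot hold for all real values of x and y for which both sides are defined.
ln(x) - ln(y) = ln(x/y), not ln(x-y).

Conclusion: False.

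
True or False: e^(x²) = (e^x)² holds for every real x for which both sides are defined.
False.

Claim: e^(x²) = (e^x)².
Test a specific point where both sides are defined: x = -1.
LHS = e^(x²) ≈ 2.7183
RHS = (e^x)² ≈ 0.1353
Since 2.7183 ≠ 0.1353, the equation fails at this point, so it cannot hold for every real x for which both sides are defined.
(e^x)² = e^(2x), and 2x ≠ x² in general.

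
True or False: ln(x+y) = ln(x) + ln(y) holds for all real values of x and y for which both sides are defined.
False.

Claim: ln(x+y) = ln(x) + ln(y).
Test a specific point where both sides are defined: x = 3, y = 5.
LHS = ln(x+y) ≈ 2.0794
RHS = ln(x) + ln(y) ≈ 2.7081
Since 2.0794 ≠ 2.7081, the equation fails at this point, so it cannot hold for all real values of x and y for which both sides are defined.
ln(x) + ln(y) = ln(xy), not ln(x+y).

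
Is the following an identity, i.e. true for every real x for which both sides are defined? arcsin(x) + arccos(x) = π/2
Claim: arcsin(x) + arccos(x) = π/2.
Reasoning: Both sides are defined for -1 ≤ x ≤ 1. Let θ = arcsin(x), so sin θ = x and θ ∈ [-π/2, π/2]. Then cos(π/2 - θ) = sin θ = x and π/2 - θ ∈ [0, π], which is exactly the range of arccos, so arccos(x) = π/2 - θ. Adding: arcsin(x) + arccos(x) = θ + (π/2 - θ) = π/2.
So the two sides agree for every real x for which both sides are defined.

Conclusion: Yes, this is an identity.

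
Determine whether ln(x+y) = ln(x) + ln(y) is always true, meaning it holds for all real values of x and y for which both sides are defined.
Claim: ln(x+y) = ln(x) + ln(y).
Test a specific point where both sides are defined: x = 3/2, y = 1.
LHS = ln(x+y) ≈ 0.9163
RHS = ln(x) + ln(y) ≈ 0.4055
Since 0.9163 ≠ 0.4055, the equation fails at this point, so it cannot hold for all real values of x and y for which both sides are defined.
ln(x) + ln(y) = ln(xy), not ln(x+y).

Conclusion: No, this is NOT an identity.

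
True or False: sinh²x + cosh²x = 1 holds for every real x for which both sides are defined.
Claim: sinh²x + cosh²x = 1.
Test a specific point where both sides are defined: x = 1/2.
LHS = sinh²x + cosh²x ≈ 1.5431
RHS = 1 ≈ 1.0000
Since 1.5431 ≠ 1.0000, the equation fails at this point, so it cannot hold for every real x for which both sides are defined.
The correct hyperbolic identity is cosh²x - sinh²x = 1 (a difference); the sum sinh²x + cosh²x equals cosh(2x).

Conclusion: False.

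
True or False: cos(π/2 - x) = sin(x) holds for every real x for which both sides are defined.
True.

Claim: cos(π/2 - x) = sin(x).
Reasoning: Use cos(u - v) = cos(u)cos(v) + sin(u)sin(v) with u = π/2, v = x: cos(π/2)cos(x) + sin(π/2)sin(x) = 0·cos(x) + 1·sin(x) = sin(x).
So the two sides agree for every real x for which both sides are defined.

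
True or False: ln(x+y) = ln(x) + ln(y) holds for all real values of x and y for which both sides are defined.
Claim: ln(x+y) = ln(x) + ln(y).
Test a specific point where both sides are defined: x = 3/2, y = 1/2.
LHS = ln(x+y) ≈ 0.6931
RHS = ln(x) + ln(y) ≈ -0.2877
Since 0.6931 ≠ -0.2877, the equation fails at this point, so it cannot hold for all real values of x and y for which both sides are defined.
ln(x) + ln(y) = ln(xy), not ln(x+y).

Conclusion: False.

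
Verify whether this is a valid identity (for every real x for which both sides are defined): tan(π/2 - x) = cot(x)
Yes, this is an identity.

Claim: tan(π/2 - x) = cot(x).
Reasoning: tan(π/2 - x) = sin(π/2 - x)/cos(π/2 - x) = cos(x)/sin(x) = cot(x), using the cofunction identities sin(π/2 - x) = cos(x) and cos(π/2 - x) = sin(x).
So the two sides agree for every real x for which both sides are defined.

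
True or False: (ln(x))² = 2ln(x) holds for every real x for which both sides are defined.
False.

Claim: (ln(x))² = 2ln(x).
Test a specific point where both sides are defined: x = 3.
LHS = (ln(x))² ≈ 1.2069
RHS = 2ln(x) ≈ 2.1972
Since 1.2069 ≠ 2.1972, the equation fails at this point, so it cannot hold for every real x for which both sides are defined.
2ln(x) equals ln(x²), which is not the same as (ln x)².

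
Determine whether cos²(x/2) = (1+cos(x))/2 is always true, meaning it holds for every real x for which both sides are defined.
Yes, this is an identity.

Claim: cos²(x/2) = (1+cos(x))/2.
Reasoning: Use cos(2θ) = 2cos²θ - 1 with θ = x/2: cos(x) = 2cos²(x/2) - 1. Solving for cos²(x/2) gives (1 + cos(x))/2.
So the two sides agree for every real x for which both sides are defined.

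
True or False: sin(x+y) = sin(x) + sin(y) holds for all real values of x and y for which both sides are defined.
Claim: sin(x+y) = sin(x) + sin(y).
Test a specific point where both sides are defined: x = -π/6, y = 2π/3.
LHS = sin(x+y) ≈ 1.0000
RHS = sin(x) + sin(y) ≈ 0.3660
Since 1.0000 ≠ 0.3660, the equation fails at this point, so it cannot hold for all real values of x and y for which both sides are defined.
The correct expansion is sin(x+y) = sin(x)cos(y) + cos(x)sin(y); sine is not additive.

Conclusion: False.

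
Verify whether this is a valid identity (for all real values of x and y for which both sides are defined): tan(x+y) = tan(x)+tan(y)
No, this is NOT an identity.

Claim: tan(x+y) = tan(x)+tan(y).
Test a specific point where both sides are defined: x = 2π/3, y = 2π/3.
LHS = tan(x+y) ≈ 1.7321
RHS = tan(x)+tan(y) ≈ -3.4641
Since 1.7321 ≠ -3.4641, the equation fails at this point, so it cannot hold for all real values of x and y for which both sides are defined.
The correct formula is tan(x+y) = (tan(x) + tan(y))/(1 - tan(x)tan(y)).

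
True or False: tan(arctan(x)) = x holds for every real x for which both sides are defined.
Claim: tan(arctan(x)) = x.
Reasoning: For every real x, arctan(x) is by definition the angle in (-π/2, π/2) whose tangent equals x. Taking the tangent of that angle returns x.
So the two sides agree for every real x for which both sides are defined.

Conclusion: True.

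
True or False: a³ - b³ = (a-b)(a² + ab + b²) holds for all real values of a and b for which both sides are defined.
True.

Claim: a³ - b³ = (a-b)(a² + ab + b²).
Reasoning: Expand the right side: (a-b)(a² + ab + b²) = a³ + a²b + ab² - a²b - ab² - b³ = a³ - b³ (the middle terms cancel in pairs).
So the two sides agree for all real values of a and b for which both sides are defined.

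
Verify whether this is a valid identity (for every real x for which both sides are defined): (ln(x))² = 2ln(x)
No, this is NOT an identity.

Claim: (ln(x))² = 2ln(x).
Test a specific point where both sides are defined: x = 5.
LHS = (ln(x))² ≈ 2.5903
RHS = 2ln(x) ≈ 3.2189
Since 2.5903 ≠ 3.2189, the equation fails at this point, so it cannot hold for every real x for which both sides are defined.
2ln(x) equals ln(x²), which is not the same as (ln x)².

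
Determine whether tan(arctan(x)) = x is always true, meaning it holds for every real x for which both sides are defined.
Claim: tan(arctan(x)) = x.
Reasoning: For every real x, arctan(x) is by definition the angle in (-π/2, π/2) whose tangent equals x. Taking the tangent of that angle returns x.
So the two sides agree for every real x for which both sides are defined.

Conclusion: Yes, this is an identity.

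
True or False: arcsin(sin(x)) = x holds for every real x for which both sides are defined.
False.

Claim: arcsin(sin(x)) = x.
Test a specific point where both sides are defined: x = 3π/4.
LHS = arcsin(sin(x)) ≈ 0.7854
RHS = x ≈ 2.3562
Since 0.7854 ≠ 2.3562, the equation fails at this point, so it cannot hold for every real x for which both sides are defined.
arcsin only returns values in [-π/2, π/2], so arcsin(sin(x)) = x holds only for x in that interval, not for all real x.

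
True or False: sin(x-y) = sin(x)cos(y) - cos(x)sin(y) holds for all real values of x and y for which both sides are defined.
True.

Claim: sin(x-y) = sin(x)cos(y) - cos(x)sin(y).
Reasoning: Replace y by -y in sin(x+y) = sin(x)cos(y) + cos(x)sin(y) and use cos(-y) = cos(y), sin(-y) = -sin(y): sin(x-y) = sin(x)cos(y) - cos(x)sin(y).
So the two sides agree for all real values of x and y for which both sides are defined.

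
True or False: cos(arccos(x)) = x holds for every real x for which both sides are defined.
True.

Claim: cos(arccos(x)) = x.
Reasoning: For -1 ≤ x ≤ 1 (where arccos is defined), arccos(x) is by definition an angle whose cosine equals x. Taking the cosine of that angle returns x. (Note the other order, arccos(cos x) = x, is NOT an identity.)
So the two sides agree for every real x for which both sides are defined.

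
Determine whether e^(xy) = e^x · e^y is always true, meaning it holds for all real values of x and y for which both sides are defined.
No, this is NOT an identity.

Claim: e^(xy) = e^x · e^y.
Test a specific point where both sides are defined: x = -1, y = -1.
LHS = e^(xy) ≈ 2.7183
RHS = e^x · e^y ≈ 0.1353
Since 2.7183 ≠ 0.1353, the equation fails at this point, so it cannot hold for all real values of x and y for which both sides are defined.
e^x · e^y = e^(x+y), not e^(xy).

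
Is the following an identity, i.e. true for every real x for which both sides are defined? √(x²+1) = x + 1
No, this is NOT an identity.

Claim: √(x²+1) = x + 1.
Test a specific point where both sides are defined: x = -2.
LHS = √(x²+1) ≈ 2.2361
RHS = x + 1 ≈ -1.0000
Since 2.2361 ≠ -1.0000, the equation fails at this point, so it cannot hold for every real x for which both sides are defined.
(x+1)² = x² + 2x + 1 ≠ x² + 1 unless x = 0.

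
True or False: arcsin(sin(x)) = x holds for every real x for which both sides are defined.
False.

Claim: arcsin(sin(x)) = x.
Test a specific point where both sides are defined: x = 2π/3.
LHS = arcsin(sin(x)) ≈ 1.0472
RHS = x ≈ 2.0944
Since 1.0472 ≠ 2.0944, the equation fails at this point, so it cannot hold for every real x for which both sides are defined.
arcsin only returns values in [-π/2, π/2], so arcsin(sin(x)) = x holds only for x in that interval, not for all real x.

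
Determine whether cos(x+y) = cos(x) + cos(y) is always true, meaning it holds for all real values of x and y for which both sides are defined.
No, this is NOT an identity.

Claim: cos(x+y) = cos(x) + cos(y).
Test a specific point where both sides are defined: x = π, y = π/2.
LHS = cos(x+y) ≈ 0.0000
RHS = cos(x) + cos(y) ≈ -1.0000
Since 0.0000 ≠ -1.0000, the equation fails at this point, so it cannot hold for all real values of x and y for which both sides are defined.
The correct expansion is cos(x+y) = cos(x)cos(y) - sin(x)sin(y); cosine is not additive.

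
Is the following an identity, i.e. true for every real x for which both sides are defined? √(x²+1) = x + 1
No, this is NOT an identity.

Claim: √(x²+1) = x + 1.
Test a specific point where both sides are defined: x = 3/2.
LHS = √(x²+1) ≈ 1.8028
RHS = x + 1 ≈ 2.5000
Since 1.8028 ≠ 2.5000, the equation fails at this point, so it cannot hold for every real x for which both sides are defined.
(x+1)² = x² + 2x + 1 ≠ x² + 1 unless x = 0.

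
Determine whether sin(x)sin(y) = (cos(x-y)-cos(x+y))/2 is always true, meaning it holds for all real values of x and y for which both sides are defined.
Claim: sin(x)sin(y) = (cos(x-y)-cos(x+y))/2.
Reasoning: cos(x-y) = cos(x)cos(y) + sin(x)sin(y) and cos(x+y) = cos(x)cos(y) - sin(x)sin(y). Subtracting, cos(x-y) - cos(x+y) = 2sin(x)sin(y); divide by 2.
So the two sides agree for all real values of x and y for which both sides are defined.

Conclusion: Yes, this is an identity.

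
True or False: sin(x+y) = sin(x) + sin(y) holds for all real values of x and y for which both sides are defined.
False.

Claim: sin(x+y) = sin(x) + sin(y).
Test a specific point where both sides are defined: x = -π/4, y = -π/3.
LHS = sin(x+y) ≈ -0.9659
RHS = sin(x) + sin(y) ≈ -1.5731
Since -0.9659 ≠ -1.5731, the equation fails at this point, so it cannot hold for all real values of x and y for which both sides are defined.
The correct expansion is sin(x+y) = sin(x)cos(y) + cos(x)sin(y); sine is not additive.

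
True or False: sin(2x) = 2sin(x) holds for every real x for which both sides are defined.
Claim: sin(2x) = 2sin(x).
Test a specific point where both sides are defined: x = 2π/3.
LHS = sin(2x) ≈ -0.8660
RHS = 2sin(x) ≈ 1.7321
Since -0.8660 ≠ 1.7321, the equation fails at this point, so it cannot hold for every real x for which both sides are defined.
The correct double-angle formula is sin(2x) = 2sin(x)cos(x).

Conclusion: False.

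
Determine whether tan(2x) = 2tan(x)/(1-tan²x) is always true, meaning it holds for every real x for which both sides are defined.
Claim: tan(2x) = 2tan(x)/(1-tan²x).
Reasoning: tan(2x) = sin(2x)/cos(2x) = 2sin(x)cos(x) / (cos²x - sin²x). Divide numerator and denominator by cos²x: 2tan(x) / (1 - tan²x).
So the two sides agree for every real x for which both sides are defined.

Conclusion: Yes, this is an identity.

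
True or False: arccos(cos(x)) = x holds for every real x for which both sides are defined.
Claim: arccos(cos(x)) = x.
Test a specific point where both sides are defined: x = -π/2.
LHS = arccos(cos(x)) ≈ 1.5708
RHS = x ≈ -1.5708
Since 1.5708 ≠ -1.5708, the equation fails at this point, so it cannot hold for every real x for which both sides are defined.
arccos only returns values in [0, π], so arccos(cos(x)) = x holds only for x in that interval, not for all real x.

Conclusion: False.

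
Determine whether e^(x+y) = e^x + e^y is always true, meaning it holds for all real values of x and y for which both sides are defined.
Claim: e^(x+y) = e^x + e^y.
Test a specific point where both sides are defined: x = 1, y = 5.
LHS = e^(x+y) ≈ 403.4288
RHS = e^x + e^y ≈ 151.1314
Since 403.4288 ≠ 151.1314, the equation fails at this point, so it cannot hold for all real values of x and y for which both sides are defined.
The correct rule is e^(x+y) = e^x · e^y (a product, not a sum).

Conclusion: No, this is NOT an identity.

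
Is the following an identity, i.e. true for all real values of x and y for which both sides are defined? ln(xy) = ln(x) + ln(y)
Claim: ln(xy) = ln(x) + ln(y).
Reasoning: Both sides are simultaneously defined only when x, y > 0. Write x = e^p, y = e^q (p = ln x, q = ln y). Then xy = e^p · e^q = e^(p+q), so ln(xy) = p + q = ln(x) + ln(y).
So the two sides agree for all real values of x and y for which both sides are defined.

Conclusion: Yes, this is an identity.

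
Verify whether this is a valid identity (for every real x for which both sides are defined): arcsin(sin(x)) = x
No, this is NOT an identity.

Claim: arcsin(sin(x)) = x.
Test a specific point where both sides are defined: x = π.
LHS = arcsin(sin(x)) ≈ 0.0000
RHS = x ≈ 3.1416
Since 0.0000 ≠ 3.1416, the equation fails at this point, so it cannot hold for every real x for which both sides are defined.
arcsin only returns values in [-π/2, π/2], so arcsin(sin(x)) = x holds only for x in that interval, not for all real x.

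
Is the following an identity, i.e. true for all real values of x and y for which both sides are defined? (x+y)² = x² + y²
No, this is NOT an identity.

Claim: (x+y)² = x² + y².
Test a specific point where both sides are defined: x = 1/2, y = 3.
LHS = (x+y)² ≈ 12.2500
RHS = x² + y² ≈ 9.2500
Since 12.2500 ≠ 9.2500, the equation fails at this point, so it cannot hold for all real values of x and y for which both sides are defined.
The correct expansion is (x+y)² = x² + 2xy + y²; the cross term 2xy is missing.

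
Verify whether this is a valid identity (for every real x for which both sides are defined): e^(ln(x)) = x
Yes, this is an identity.

Claim: e^(ln(x)) = x.
Reasoning: For x > 0, ln(x) is by definition the exponent p such that e^p = x. Raising e to that exponent therefore returns x: e^(ln x) = x.
So the two sides agree for every real x for which both sides are defined.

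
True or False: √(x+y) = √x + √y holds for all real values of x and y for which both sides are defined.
Claim: √(x+y) = √x + √y.
Test a specific point where both sides are defined: x = 5, y = 5.
LHS = √(x+y) ≈ 3.1623
RHS = √x + √y ≈ 4.4721
Since 3.1623 ≠ 4.4721, the equation fails at this point, so it cannot hold for all real values of x and y for which both sides are defined.
Squaring the right side gives x + 2√(xy) + y, not x + y.

Conclusion: False.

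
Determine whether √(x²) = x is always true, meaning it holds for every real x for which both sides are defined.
No, this is NOT an identity.

Claim: √(x²) = x.
Test a specific point where both sides are defined: x = -1.
LHS = √(x²) ≈ 1.0000
RHS = x ≈ -1.0000
Since 1.0000 ≠ -1.0000, the equation fails at this point, so it cannot hold for every real x for which both sides are defined.
√(x²) = |x|, which differs from x whenever x < 0 (both sides are defined for every real x).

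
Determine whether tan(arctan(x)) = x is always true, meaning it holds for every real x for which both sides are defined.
Claim: tan(arctan(x)) = x.
Reasoning: For every real x, arctan(x) is by definition the angle in (-π/2, π/2) whose tangent equals x. Taking the tangent of that angle returns x.
So the two sides agree for every real x for which both sides are defined.

Conclusion: Yes, this is an identity.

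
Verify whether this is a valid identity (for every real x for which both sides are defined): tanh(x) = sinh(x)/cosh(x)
Claim: tanh(x) = sinh(x)/cosh(x).
Reasoning: tanh(x) is defined as sinh(x)/cosh(x) = (e^x - e^-x)/(e^x + e^-x); cosh(x) ≥ 1 is never zero, so this holds for every real x.
So the two sides agree for every real x for which both sides are defined.

Conclusion: Yes, this is an identity.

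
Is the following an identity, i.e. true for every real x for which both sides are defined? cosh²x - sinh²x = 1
Claim: cosh²x - sinh²x = 1.
Reasoning: With cosh(x) = (e^x + e^-x)/2 and sinh(x) = (e^x - e^-x)/2: cosh²x = (e^(2x) + 2 + e^(-2x))/4 and sinh²x = (e^(2x) - 2 + e^(-2x))/4. Subtracting leaves 4/4 = 1.
So the two sides agree for every real x for which both sides are defined.

Conclusion: Yes, this is an identity.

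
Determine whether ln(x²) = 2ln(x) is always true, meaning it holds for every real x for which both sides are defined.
Yes, this is an identity.

Claim: ln(x²) = 2ln(x).
Reasoning: The right side requires x > 0. For x > 0, x² = (e^(ln x))² = e^(2ln x), so ln(x²) = 2ln(x). (For x < 0 the right side is undefined, so those values are outside the claim.)
So the two sides agree for every real x for which both sides are defined.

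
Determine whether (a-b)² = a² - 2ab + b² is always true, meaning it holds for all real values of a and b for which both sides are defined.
Yes, this is an identity.

Claim: (a-b)² = a² - 2ab + b².
Reasoning: Expand: (a-b)² = (a-b)(a-b) = a·a - a·b - b·a + b·b = a² - 2ab + b².
So the two sides agree for all real values of a and b for which both sides are defined.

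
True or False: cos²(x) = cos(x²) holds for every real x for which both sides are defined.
False.

Claim: cos²(x) = cos(x²).
Test a specific point where both sides are defined: x = -π/3.
LHS = cos²(x) ≈ 0.2500
RHS = cos(x²) ≈ 0.4566
Since 0.2500 ≠ 0.4566, the equation fails at this point, so it cannot hold for every real x for which both sides are defined.
cos²(x) means (cos x)², squaring the output; cos(x²) squares the input. These are different functions.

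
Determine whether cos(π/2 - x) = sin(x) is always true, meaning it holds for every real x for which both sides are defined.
Yes, this is an identity.

Claim: cos(π/2 - x) = sin(x).
Reasoning: Use cos(u - v) = cos(u)cos(v) + sin(u)sin(v) with u = π/2, v = x: cos(π/2)cos(x) + sin(π/2)sin(x) = 0·cos(x) + 1·sin(x) = sin(x).
So the two sides agree for every real x for which both sides are defined.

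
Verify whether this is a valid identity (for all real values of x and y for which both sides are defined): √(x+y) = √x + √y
Claim: √(x+y) = √x + √y.
Test a specific point where both sides are defined: x = 4, y = 2.
LHS = √(x+y) ≈ 2.4495
RHS = √x + √y ≈ 3.4142
Since 2.4495 ≠ 3.4142, the equation fails at this point, so it cannot hold for all real values of x and y for which both sides are defined.
Squaring the right side gives x + 2√(xy) + y, not x + y.

Conclusion: No, this is NOT an identity.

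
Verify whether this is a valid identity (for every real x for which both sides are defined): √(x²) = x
Claim: √(x²) = x.
Test a specific point where both sides are defined: x = -3.
LHS = √(x²) ≈ 3.0000
RHS = x ≈ -3.0000
Since 3.0000 ≠ -3.0000, the equation fails at this point, so it cannot hold for every real x for which both sides are defined.
√(x²) = |x|, which differs from x whenever x < 0 (both sides are defined for every real x).

Conclusion: No, this is NOT an identity.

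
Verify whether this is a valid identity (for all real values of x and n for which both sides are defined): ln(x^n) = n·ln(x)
Yes, this is an identity.

Claim: ln(x^n) = n·ln(x).
Reasoning: The right side requires x > 0. For x > 0, x^n = (e^(ln x))^n = e^(n·ln x), so taking ln of both sides gives ln(x^n) = n·ln(x).
So the two sides agree for all real values of x and n for which both sides are defined.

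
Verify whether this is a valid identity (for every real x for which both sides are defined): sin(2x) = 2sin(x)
No, this is NOT an identity.

Claim: sin(2x) = 2sin(x).
Test a specific point where both sides are defined: x = -π/6.
LHS = sin(2x) ≈ -0.8660
RHS = 2sin(x) ≈ -1.0000
Since -0.8660 ≠ -1.0000, the equation fails at this point, so it cannot hold for every real x for which both sides are defined.
The correct double-angle formula is sin(2x) = 2sin(x)cos(x).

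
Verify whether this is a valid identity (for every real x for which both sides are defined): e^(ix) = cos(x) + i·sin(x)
Yes, this is an identity.

Claim: e^(ix) = cos(x) + i·sin(x).
Reasoning: Euler's formula. Expand e^(ix) = Σ (ix)^k / k!. Since i² = -1, the even-k terms are Σ (-1)^m x^(2m)/(2m)! = cos(x) and the odd-k terms are i · Σ (-1)^m x^(2m+1)/(2m+1)! = i·sin(x).
So the two sides agree for every real x for which both sides are defined.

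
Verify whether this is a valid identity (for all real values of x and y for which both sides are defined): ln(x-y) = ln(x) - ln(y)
No, this is NOT an identity.

Claim: ln(x-y) = ln(x) - ln(y).
Test a specific point where both sides are defined: x = 4, y = 3.
LHS = ln(x-y) ≈ 0.0000
RHS = ln(x) - ln(y) ≈ 0.2877
Since 0.0000 ≠ 0.2877, the equation fails at this point, so it cannot hold for all real values of x and y for which both sides are defined.
ln(x) - ln(y) = ln(x/y), not ln(x-y).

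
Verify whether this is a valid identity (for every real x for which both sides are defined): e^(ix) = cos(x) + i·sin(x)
Claim: e^(ix) = cos(x) + i·sin(x).
Reasoning: Euler's formula. Expand e^(ix) = Σ (ix)^k / k!. Since i² = -1, the even-k terms are Σ (-1)^m x^(2m)/(2m)! = cos(x) and the odd-k terms are i · Σ (-1)^m x^(2m+1)/(2m+1)! = i·sin(x).
So the two sides agree for every real x for which both sides are defined.

Conclusion: Yes, this is an identity.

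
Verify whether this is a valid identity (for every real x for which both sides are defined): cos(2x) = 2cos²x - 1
Yes, this is an identity.

Claim: cos(2x) = 2cos²x - 1.
Reasoning: cos(2x) = cos²x - sin²x. Replace sin²x by 1 - cos²x: cos²x - (1 - cos²x) = 2cos²x - 1.
So the two sides agree for every real x for which both sides are defined.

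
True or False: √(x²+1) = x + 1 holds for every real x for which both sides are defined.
Claim: √(x²+1) = x + 1.
Test a specific point where both sides are defined: x = 5.
LHS = √(x²+1) ≈ 5.0990
RHS = x + 1 ≈ 6.0000
Since 5.0990 ≠ 6.0000, the equation fails at this point, so it cannot hold for every real x for which both sides are defined.
(x+1)² = x² + 2x + 1 ≠ x² + 1 unless x = 0.

Conclusion: False.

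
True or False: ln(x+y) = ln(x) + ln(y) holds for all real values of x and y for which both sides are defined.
Claim: ln(x+y) = ln(x) + ln(y).
Test a specific point where both sides are defined: x = 1, y = 1.
LHS = ln(x+y) ≈ 0.6931
RHS = ln(x) + ln(y) ≈ 0.0000
Since 0.6931 ≠ 0.0000, the equation fails at this point, so it cannot hold for all real values of x and y for which both sides are defined.
ln(x) + ln(y) = ln(xy), not ln(x+y).

Conclusion: False.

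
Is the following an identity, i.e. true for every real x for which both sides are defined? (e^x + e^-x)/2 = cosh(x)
Claim: (e^x + e^-x)/2 = cosh(x).
Reasoning: This is exactly the definition of the hyperbolic cosine: cosh(x) := (e^x + e^-x)/2.
So the two sides agree for every real x for which both sides are defined.

Conclusion: Yes, this is an identity.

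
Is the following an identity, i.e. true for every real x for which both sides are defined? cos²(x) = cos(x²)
No, this is NOT an identity.

Claim: cos²(x) = cos(x²).
Test a specific point where both sides are defined: x = -π/4.
LHS = cos²(x) ≈ 0.5000
RHS = cos(x²) ≈ 0.8157
Since 0.5000 ≠ 0.8157, the equation fails at this point, so it cannot hold for every real x for which both sides are defined.
cos²(x) means (cos x)², squaring the output; cos(x²) squares the input. These are different functions.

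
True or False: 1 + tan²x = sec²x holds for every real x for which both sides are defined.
Claim: 1 + tan²x = sec²x.
Reasoning: Start from sin²x + cos²x = 1 and divide every term by cos²x (allowed wherever tan x and sec x are defined): tan²x + 1 = 1/cos²x = sec²x.
So the two sides agree for every real x for which both sides are defined.

Conclusion: True.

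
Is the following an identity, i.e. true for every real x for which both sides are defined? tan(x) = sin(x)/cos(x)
Claim: tan(x) = sin(x)/cos(x).
Reasoning: For an angle x whose terminal point on the unit circle is (cos x, sin x), tan(x) is defined as the ratio (second coordinate)/(first coordinate) = sin(x)/cos(x), wherever cos(x) ≠ 0.
So the two sides agree for every real x for which both sides are defined.

Conclusion: Yes, this is an identity.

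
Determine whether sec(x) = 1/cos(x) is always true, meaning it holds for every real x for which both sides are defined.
Claim: sec(x) = 1/cos(x).
Reasoning: sec(x) is by definition the reciprocal of cos(x), wherever cos(x) ≠ 0.
So the two sides agree for every real x for which both sides are defined.

Conclusion: Yes, this is an identity.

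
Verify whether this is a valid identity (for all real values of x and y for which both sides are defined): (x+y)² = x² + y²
Claim: (x+y)² = x² + y².
Test a specific point where both sides are defined: x = 2, y = 5.
LHS = (x+y)² ≈ 49.0000
RHS = x² + y² ≈ 29.0000
Since 49.0000 ≠ 29.0000, the equation fails at this point, so it cannot hold for all real values of x and y for which both sides are defined.
The correct expansion is (x+y)² = x² + 2xy + y²; the cross term 2xy is missing.

Conclusion: No, this is NOT an identity.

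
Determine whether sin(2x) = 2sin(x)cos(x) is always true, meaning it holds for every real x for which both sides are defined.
Yes, this is an identity.

Claim: sin(2x) = 2sin(x)cos(x).
Reasoning: Put y = x in the addition formula sin(x+y) = sin(x)cos(y) + cos(x)sin(y): sin(2x) = sin(x)cos(x) + cos(x)sin(x) = 2sin(x)cos(x).
So the two sides agree for every real x for which both sides are defined.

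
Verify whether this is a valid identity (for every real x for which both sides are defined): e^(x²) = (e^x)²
No, this is NOT an identity.

Claim: e^(x²) = (e^x)².
Test a specific point where both sides are defined: x = 3/2.
LHS = e^(x²) ≈ 9.4877
RHS = (e^x)² ≈ 20.0855
Since 9.4877 ≠ 20.0855, the equation fails at this point, so it cannot hold for every real x for which both sides are defined.
(e^x)² = e^(2x), and 2x ≠ x² in general.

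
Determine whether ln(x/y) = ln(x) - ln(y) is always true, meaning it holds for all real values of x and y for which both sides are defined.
Yes, this is an identity.

Claim: ln(x/y) = ln(x) - ln(y).
Reasoning: Both sides are simultaneously defined only when x, y > 0. Write x = e^p, y = e^q. Then x/y = e^(p-q), so ln(x/y) = p - q = ln(x) - ln(y).
So the two sides agree for all real values of x and y for which both sides are defined.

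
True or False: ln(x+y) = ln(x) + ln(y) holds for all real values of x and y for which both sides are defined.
Claim: ln(x+y) = ln(x) + ln(y).
Test a specific point where both sides are defined: x = 3/2, y = 2.
LHS = ln(x+y) ≈ 1.2528
RHS = ln(x) + ln(y) ≈ 1.0986
Since 1.2528 ≠ 1.0986, the equation fails at this point, so it cannot hold for all real values of x and y for which both sides are defined.
ln(x) + ln(y) = ln(xy), not ln(x+y).

Conclusion: False.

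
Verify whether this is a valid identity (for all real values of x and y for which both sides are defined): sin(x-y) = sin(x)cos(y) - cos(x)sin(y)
Claim: sin(x-y) = sin(x)cos(y) - cos(x)sin(y).
Reasoning: Replace y by -y in sin(x+y) = sin(x)cos(y) + cos(x)sin(y) and use cos(-y) = cos(y), sin(-y) = -sin(y): sin(x-y) = sin(x)cos(y) - cos(x)sin(y).
So the two sides agree for all real values of x and y for which both sides are defined.

Conclusion: Yes, this is an identity.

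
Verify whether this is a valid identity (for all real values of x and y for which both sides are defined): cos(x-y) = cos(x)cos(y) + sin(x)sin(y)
Yes, this is an identity.

Claim: cos(x-y) = cos(x)cos(y) + sin(x)sin(y).
Reasoning: Replace y by -y in cos(x+y) = cos(x)cos(y) - sin(x)sin(y) and use cos(-y) = cos(y), sin(-y) = -sin(y): cos(x-y) = cos(x)cos(y) + sin(x)sin(y).
So the two sides agree for all real values of x and y for which both sides are defined.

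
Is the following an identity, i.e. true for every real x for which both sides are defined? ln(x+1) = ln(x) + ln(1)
Claim: ln(x+1) = ln(x) + ln(1).
Test a specific point where both sides are defined: x = 3.
LHS = ln(x+1) ≈ 1.3863
RHS = ln(x) + ln(1) ≈ 1.0986
Since 1.3863 ≠ 1.0986, the equation fails at this point, so it cannot hold for every real x for which both sides are defined.
ln(1) = 0, so the right side is just ln(x), which differs from ln(x+1).

Conclusion: No, this is NOT an identity.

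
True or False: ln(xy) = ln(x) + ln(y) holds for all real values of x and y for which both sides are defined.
True.

Claim: ln(xy) = ln(x) + ln(y).
Reasoning: Both sides are simultaneously defined only when x, y > 0. Write x = e^p, y = e^q (p = ln x, q = ln y). Then xy = e^p · e^q = e^(p+q), so ln(xy) = p + q = ln(x) + ln(y).
So the two sides agree for all real values of x and y for which both sides are defined.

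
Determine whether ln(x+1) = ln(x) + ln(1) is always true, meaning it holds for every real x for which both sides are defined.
No, this is NOT an identity.

Claim: ln(x+1) = ln(x) + ln(1).
Test a specific point where both sides are defined: x = 3/2.
LHS = ln(x+1) ≈ 0.9163
RHS = ln(x) + ln(1) ≈ 0.4055
Since 0.9163 ≠ 0.4055, the equation fails at this point, so it cannot hold for every real x for which both sides are defined.
ln(1) = 0, so the right side is just ln(x), which differs from ln(x+1).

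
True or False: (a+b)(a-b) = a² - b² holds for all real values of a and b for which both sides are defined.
Claim: (a+b)(a-b) = a² - b².
Reasoning: Expand: (a+b)(a-b) = a² - ab + ba - b² = a² - b² (the cross terms cancel).
So the two sides agree for all real values of a and b for which both sides are defined.

Conclusion: True.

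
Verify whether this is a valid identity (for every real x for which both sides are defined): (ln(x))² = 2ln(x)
Claim: (ln(x))² = 2ln(x).
Test a specific point where both sides are defined: x = 3/2.
LHS = (ln(x))² ≈ 0.1644
RHS = 2ln(x) ≈ 0.8109
Since 0.1644 ≠ 0.8109, the equation fails at this point, so it cannot hold for every real x for which both sides are defined.
2ln(x) equals ln(x²), which is not the same as (ln x)².

Conclusion: No, this is NOT an identity.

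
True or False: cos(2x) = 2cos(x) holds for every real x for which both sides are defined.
Claim: cos(2x) = 2cos(x).
Test a specific point where both sides are defined: x = π/6.
LHS = cos(2x) ≈ 0.5000
RHS = 2cos(x) ≈ 1.7321
Since 0.5000 ≠ 1.7321, the equation fails at this point, so it cannot hold for every real x for which both sides are defined.
The correct double-angle formula is cos(2x) = cos²x - sin²x.

Conclusion: False.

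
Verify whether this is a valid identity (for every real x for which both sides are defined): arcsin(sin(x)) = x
Claim: arcsin(sin(x)) = x.
Test a specific point where both sides are defined: x = 2π/3.
LHS = arcsin(sin(x)) ≈ 1.0472
RHS = x ≈ 2.0944
Since 1.0472 ≠ 2.0944, the equation fails at this point, so it cannot hold for every real x for which both sides are defined.
arcsin only returns values in [-π/2, π/2], so arcsin(sin(x)) = x holds only for x in that interval, not for all real x.

Conclusion: No, this is NOT an identity.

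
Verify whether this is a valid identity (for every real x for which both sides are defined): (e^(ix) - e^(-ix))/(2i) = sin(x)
Yes, this is an identity.

Claim: (e^(ix) - e^(-ix))/(2i) = sin(x).
Reasoning: By Euler's formula e^(ix) = cos(x) + i·sin(x) and e^(-ix) = cos(x) - i·sin(x). Subtracting cancels the cosine terms: e^(ix) - e^(-ix) = 2i·sin(x); divide by 2i.
So the two sides agree for every real x for which both sides are defined.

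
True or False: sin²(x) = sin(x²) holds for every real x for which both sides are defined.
Claim: sin²(x) = sin(x²).
Test a specific point where both sides are defined: x = π/4.
LHS = sin²(x) ≈ 0.5000
RHS = sin(x²) ≈ 0.5785
Since 0.5000 ≠ 0.5785, the equation fails at this point, so it cannot hold for every real x for which both sides are defined.
sin²(x) means (sin x)², squaring the output; sin(x²) squares the input. These are different functions.

Conclusion: False.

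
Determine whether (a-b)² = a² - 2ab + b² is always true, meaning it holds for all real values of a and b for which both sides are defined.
Claim: (a-b)² = a² - 2ab + b².
Reasoning: Expand: (a-b)² = (a-b)(a-b) = a·a - a·b - b·a + b·b = a² - 2ab + b².
So the two sides agree for all real values of a and b for which both sides are defined.

Conclusion: Yes, this is an identity.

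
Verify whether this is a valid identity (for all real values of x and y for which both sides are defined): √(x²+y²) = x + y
Claim: √(x²+y²) = x + y.
Test a specific point where both sides are defined: x = 2, y = 5.
LHS = √(x²+y²) ≈ 5.3852
RHS = x + y ≈ 7.0000
Since 5.3852 ≠ 7.0000, the equation fails at this point, so it cannot hold for all real values of x and y for which both sides are defined.
(x+y)² = x² + 2xy + y², not x² + y², so the square root does not split this way.

Conclusion: No, this is NOT an identity.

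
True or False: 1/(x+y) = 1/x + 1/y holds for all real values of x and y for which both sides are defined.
False.

Claim: 1/(x+y) = 1/x + 1/y.
Test a specific point where both sides are defined: x = 4, y = 1/2.
LHS = 1/(x+y) ≈ 0.2222
RHS = 1/x + 1/y ≈ 2.2500
Since 0.2222 ≠ 2.2500, the equation fails at this point, so it cannot hold for all real values of x and y for which both sides are defined.
1/x + 1/y = (x+y)/(xy), which is not 1/(x+y).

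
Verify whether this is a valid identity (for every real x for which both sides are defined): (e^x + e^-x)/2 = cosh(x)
Claim: (e^x + e^-x)/2 = cosh(x).
Reasoning: This is exactly the definition of the hyperbolic cosine: cosh(x) := (e^x + e^-x)/2.
So the two sides agree for every real x for which both sides are defined.

Conclusion: Yes, this is an identity.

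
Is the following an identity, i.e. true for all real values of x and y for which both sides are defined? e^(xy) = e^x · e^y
Claim: e^(xy) = e^x · e^y.
Test a specific point where both sides are defined: x = 1/2, y = 3.
LHS = e^(xy) ≈ 4.4817
RHS = e^x · e^y ≈ 33.1155
Since 4.4817 ≠ 33.1155, the equation fails at this point, so it cannot hold for all real values of x and y for which both sides are defined.
e^x · e^y = e^(x+y), not e^(xy).

Conclusion: No, this is NOT an identity.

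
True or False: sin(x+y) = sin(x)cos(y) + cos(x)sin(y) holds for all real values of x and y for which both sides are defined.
Claim: sin(x+y) = sin(x)cos(y) + cos(x)sin(y).
Reasoning: By Euler's formula e^(i(x+y)) = e^(ix)·e^(iy) = (cos x + i·sin x)(cos y + i·sin y). The imaginary part of the left side is sin(x+y); the imaginary part of the product is sin(x)cos(y) + cos(x)sin(y).
So the two sides agree for all real values of x and y for which both sides are defined.

Conclusion: True.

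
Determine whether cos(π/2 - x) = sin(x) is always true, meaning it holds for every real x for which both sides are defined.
Yes, this is an identity.

Claim: cos(π/2 - x) = sin(x).
Reasoning: Use cos(u - v) = cos(u)cos(v) + sin(u)sin(v) with u = π/2, v = x: cos(π/2)cos(x) + sin(π/2)sin(x) = 0·cos(x) + 1·sin(x) = sin(x).
So the two sides agree for every real x for which both sides are defined.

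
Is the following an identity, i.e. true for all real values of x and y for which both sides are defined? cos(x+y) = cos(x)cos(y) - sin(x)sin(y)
Claim: cos(x+y) = cos(x)cos(y) - sin(x)sin(y).
Reasoning: By Euler's formula e^(i(x+y)) = e^(ix)·e^(iy) = (cos x + i·sin x)(cos y + i·sin y). The real part of the left side is cos(x+y); the real part of the product is cos(x)cos(y) - sin(x)sin(y) (since i·i = -1).
So the two sides agree for all real values of x and y for which both sides are defined.

Conclusion: Yes, this is an identity.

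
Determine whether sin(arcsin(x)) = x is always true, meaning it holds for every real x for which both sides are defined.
Claim: sin(arcsin(x)) = x.
Reasoning: For -1 ≤ x ≤ 1 (where arcsin is defined), arcsin(x) is by definition an angle whose sine equals x. Taking the sine of that angle returns x. (Note the other order, arcsin(sin x) = x, is NOT an identity.)
So the two sides agree for every real x for which both sides are defined.

Conclusion: Yes, this is an identity.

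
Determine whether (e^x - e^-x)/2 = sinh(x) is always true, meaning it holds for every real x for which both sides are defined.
Claim: (e^x - e^-x)/2 = sinh(x).
Reasoning: This is exactly the definition of the hyperbolic sine: sinh(x) := (e^x - e^-x)/2.
So the two sides agree for every real x for which both sides are defined.

Conclusion: Yes, this is an identity.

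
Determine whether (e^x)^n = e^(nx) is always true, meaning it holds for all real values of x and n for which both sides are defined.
Claim: (e^x)^n = e^(nx).
Reasoning: e^x is a positive real number, and for a positive base B and real exponent n, B^n = e^(n·ln B). With B = e^x, ln B = x, so (e^x)^n = e^(n·x).
So the two sides agree for all real values of x and n for which both sides are defined.

Conclusion: Yes, this is an identity.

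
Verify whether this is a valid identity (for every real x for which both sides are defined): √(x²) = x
No, this is NOT an identity.

Claim: √(x²) = x.
Test a specific point where both sides are defined: x = -1.
LHS = √(x²) ≈ 1.0000
RHS = x ≈ -1.0000
Since 1.0000 ≠ -1.0000, the equation fails at this point, so it cannot hold for every real x for which both sides are defined.
√(x²) = |x|, which differs from x whenever x < 0 (both sides are defined for every real x).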